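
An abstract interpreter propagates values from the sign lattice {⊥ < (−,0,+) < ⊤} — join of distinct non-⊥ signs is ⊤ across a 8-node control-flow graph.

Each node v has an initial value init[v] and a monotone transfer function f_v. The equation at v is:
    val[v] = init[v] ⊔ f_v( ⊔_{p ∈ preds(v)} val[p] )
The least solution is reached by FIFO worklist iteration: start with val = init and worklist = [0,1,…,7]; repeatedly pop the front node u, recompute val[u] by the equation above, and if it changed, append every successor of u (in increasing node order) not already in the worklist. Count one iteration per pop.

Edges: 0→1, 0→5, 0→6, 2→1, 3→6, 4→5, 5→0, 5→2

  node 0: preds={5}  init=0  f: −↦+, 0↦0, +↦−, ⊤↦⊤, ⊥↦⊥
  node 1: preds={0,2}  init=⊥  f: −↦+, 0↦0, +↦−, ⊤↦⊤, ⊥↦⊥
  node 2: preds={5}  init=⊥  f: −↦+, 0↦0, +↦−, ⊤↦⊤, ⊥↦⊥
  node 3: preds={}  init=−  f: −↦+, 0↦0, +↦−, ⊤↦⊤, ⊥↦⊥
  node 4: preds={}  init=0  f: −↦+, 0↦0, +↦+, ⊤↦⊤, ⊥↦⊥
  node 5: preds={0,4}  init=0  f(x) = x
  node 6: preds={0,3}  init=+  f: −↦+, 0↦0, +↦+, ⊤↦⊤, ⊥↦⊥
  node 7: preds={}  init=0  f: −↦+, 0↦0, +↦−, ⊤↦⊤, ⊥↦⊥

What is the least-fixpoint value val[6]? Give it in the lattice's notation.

Trace (9 dequeues):
  [1] u=0 | in 0 | out 0 | ==
  [2] u=1 | in 0 | out 0 | prev ⊥ | push {}
  [3] u=2 | in 0 | out 0 | prev ⊥ | push {1}
  [4] u=3 | in ⊥ | out − | ==
  [5] u=4 | in ⊥ | out 0 | ==
  [6] u=5 | in 0 | out 0 | ==
  [7] u=6 | in ⊤ | out ⊤ | prev + | push {}
  [8] u=7 | in ⊥ | out 0 | ==
  [9] u=1 | in 0 | out 0 | ==

Converged values:
  [0] 0
  [1] 0
  [2] 0
  [3] −
  [4] 0
  [5] 0
  [6] ⊤
  [7] 0

⊤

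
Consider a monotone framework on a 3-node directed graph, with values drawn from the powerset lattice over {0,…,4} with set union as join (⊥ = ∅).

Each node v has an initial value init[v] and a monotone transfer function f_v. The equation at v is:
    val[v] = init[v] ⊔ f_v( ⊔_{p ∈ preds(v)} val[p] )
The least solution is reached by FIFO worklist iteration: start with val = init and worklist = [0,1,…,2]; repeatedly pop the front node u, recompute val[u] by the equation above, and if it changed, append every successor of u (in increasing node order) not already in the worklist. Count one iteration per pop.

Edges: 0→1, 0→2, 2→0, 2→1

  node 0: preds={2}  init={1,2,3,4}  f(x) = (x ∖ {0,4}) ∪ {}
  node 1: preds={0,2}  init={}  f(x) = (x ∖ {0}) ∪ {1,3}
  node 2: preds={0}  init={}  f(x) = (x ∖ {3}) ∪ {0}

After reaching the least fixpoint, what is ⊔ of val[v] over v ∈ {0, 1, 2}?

{0,1,2,3,4}

Trace (5 dequeues):
  [1] u=0 | in {} | out {1,2,3,4} | ==
  [2] u=1 | in {1,2,3,4} | out {1,2,3,4} | prev {} | push {}
  [3] u=2 | in {1,2,3,4} | out {0,1,2,4} | prev {} | push {0,1}
  [4] u=0 | in {0,1,2,4} | out {1,2,3,4} | ==
  [5] u=1 | in {0,1,2,3,4} | out {1,2,3,4} | ==

Converged values:
  [0] {1,2,3,4}
  [1] {1,2,3,4}
  [2] {0,1,2,4}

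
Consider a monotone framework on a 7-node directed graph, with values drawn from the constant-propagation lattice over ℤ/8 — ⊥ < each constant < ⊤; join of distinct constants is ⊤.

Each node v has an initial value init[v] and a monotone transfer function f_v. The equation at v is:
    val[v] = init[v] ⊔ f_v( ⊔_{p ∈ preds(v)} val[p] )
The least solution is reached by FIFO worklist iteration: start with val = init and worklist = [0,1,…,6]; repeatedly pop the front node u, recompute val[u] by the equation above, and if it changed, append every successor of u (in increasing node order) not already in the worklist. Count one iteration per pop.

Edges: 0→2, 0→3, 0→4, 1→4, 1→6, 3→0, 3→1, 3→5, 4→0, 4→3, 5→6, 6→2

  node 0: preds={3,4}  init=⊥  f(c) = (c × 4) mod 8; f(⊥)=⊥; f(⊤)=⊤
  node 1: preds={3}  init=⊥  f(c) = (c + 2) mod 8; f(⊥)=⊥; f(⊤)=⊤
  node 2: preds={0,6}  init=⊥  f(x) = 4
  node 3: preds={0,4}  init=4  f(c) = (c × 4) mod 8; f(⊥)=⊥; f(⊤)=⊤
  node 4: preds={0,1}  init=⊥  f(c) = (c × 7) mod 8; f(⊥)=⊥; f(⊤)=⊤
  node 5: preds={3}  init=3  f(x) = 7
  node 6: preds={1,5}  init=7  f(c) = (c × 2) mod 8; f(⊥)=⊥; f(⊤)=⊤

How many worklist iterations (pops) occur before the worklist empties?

Iteration log — 13 steps:
  step 1. node 0  ⊔preds=4  new=0  old=⊥  +wl: 
  step 2. node 1  ⊔preds=4  new=6  old=⊥  +wl: 
  step 3. node 2  ⊔preds=⊤  new=4  old=⊥  +wl: 
  step 4. node 3  ⊔preds=0  new=⊤  old=4  +wl: 0,1
  step 5. node 4  ⊔preds=⊤  new=⊤  old=⊥  +wl: 3
  step 6. node 5  ⊔preds=⊤  new=⊤  old=3  +wl: 
  step 7. node 6  ⊔preds=⊤  new=⊤  old=7  +wl: 2
  step 8. node 0  ⊔preds=⊤  new=⊤  old=0  +wl: 4
  step 9. node 1  ⊔preds=⊤  new=⊤  old=6  +wl: 6
  step 10. node 3  ⊔preds=⊤  new=⊤  stable
  step 11. node 2  ⊔preds=⊤  new=4  stable
  step 12. node 4  ⊔preds=⊤  new=⊤  stable
  step 13. node 6  ⊔preds=⊤  new=⊤  stable

Least fixpoint reached:
  node 0: ⊤
  node 1: ⊤
  node 2: 4
  node 3: ⊤
  node 4: ⊤
  node 5: ⊤
  node 6: ⊤

13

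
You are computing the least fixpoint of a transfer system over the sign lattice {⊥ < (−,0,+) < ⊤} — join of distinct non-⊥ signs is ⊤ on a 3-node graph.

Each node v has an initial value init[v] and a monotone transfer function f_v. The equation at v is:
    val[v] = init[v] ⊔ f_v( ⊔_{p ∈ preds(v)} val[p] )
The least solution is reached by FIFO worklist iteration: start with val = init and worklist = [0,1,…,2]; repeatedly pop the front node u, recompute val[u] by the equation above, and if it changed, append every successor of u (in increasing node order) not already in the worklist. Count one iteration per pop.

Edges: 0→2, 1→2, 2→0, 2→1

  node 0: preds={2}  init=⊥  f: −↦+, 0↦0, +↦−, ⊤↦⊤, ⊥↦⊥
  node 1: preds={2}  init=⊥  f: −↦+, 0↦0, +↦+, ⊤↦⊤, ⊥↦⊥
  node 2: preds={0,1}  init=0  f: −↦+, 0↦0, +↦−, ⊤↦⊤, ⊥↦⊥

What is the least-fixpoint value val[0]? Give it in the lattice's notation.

0

Trace (3 dequeues):
  [1] u=0 | in 0 | out 0 | prev ⊥ | push {}
  [2] u=1 | in 0 | out 0 | prev ⊥ | push {}
  [3] u=2 | in 0 | out 0 | ==

Converged values:
  [0] 0
  [1] 0
  [2] 0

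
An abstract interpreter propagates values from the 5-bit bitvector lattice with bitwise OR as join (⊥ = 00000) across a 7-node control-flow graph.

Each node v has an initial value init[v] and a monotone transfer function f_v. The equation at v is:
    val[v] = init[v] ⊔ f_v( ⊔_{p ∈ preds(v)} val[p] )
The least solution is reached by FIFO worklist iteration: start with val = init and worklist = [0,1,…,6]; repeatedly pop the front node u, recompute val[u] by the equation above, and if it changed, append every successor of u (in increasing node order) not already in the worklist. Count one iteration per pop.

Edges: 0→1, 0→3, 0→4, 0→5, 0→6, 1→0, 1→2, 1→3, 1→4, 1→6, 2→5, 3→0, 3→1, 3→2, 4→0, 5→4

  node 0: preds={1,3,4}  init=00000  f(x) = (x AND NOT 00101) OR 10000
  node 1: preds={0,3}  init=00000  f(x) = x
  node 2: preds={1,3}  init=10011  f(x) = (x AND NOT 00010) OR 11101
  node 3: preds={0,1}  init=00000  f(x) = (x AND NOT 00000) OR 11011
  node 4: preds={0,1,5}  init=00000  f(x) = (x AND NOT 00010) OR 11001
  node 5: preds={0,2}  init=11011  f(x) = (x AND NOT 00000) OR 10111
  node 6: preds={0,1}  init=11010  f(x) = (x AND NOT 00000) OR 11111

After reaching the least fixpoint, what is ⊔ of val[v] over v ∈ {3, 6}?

11111

Iteration log — 15 steps:
  step 1. node 0  ⊔preds=00000  new=10000  old=00000  +wl: 
  step 2. node 1  ⊔preds=10000  new=10000  old=00000  +wl: 0
  step 3. node 2  ⊔preds=10000  new=11111  old=10011  +wl: 
  step 4. node 3  ⊔preds=10000  new=11011  old=00000  +wl: 1,2
  step 5. node 4  ⊔preds=11011  new=11001  old=00000  +wl: 
  step 6. node 5  ⊔preds=11111  new=11111  old=11011  +wl: 4
  step 7. node 6  ⊔preds=10000  new=11111  old=11010  +wl: 
  step 8. node 0  ⊔preds=11011  new=11010  old=10000  +wl: 3,5,6
  step 9. node 1  ⊔preds=11011  new=11011  old=10000  +wl: 0
  step 10. node 2  ⊔preds=11011  new=11111  stable
  step 11. node 4  ⊔preds=11111  new=11101  old=11001  +wl: 
  step 12. node 3  ⊔preds=11011  new=11011  stable
  step 13. node 5  ⊔preds=11111  new=11111  stable
  step 14. node 6  ⊔preds=11011  new=11111  stable
  step 15. node 0  ⊔preds=11111  new=11010  stable

Least fixpoint reached:
  node 0: 11010
  node 1: 11011
  node 2: 11111
  node 3: 11011
  node 4: 11101
  node 5: 11111
  node 6: 11111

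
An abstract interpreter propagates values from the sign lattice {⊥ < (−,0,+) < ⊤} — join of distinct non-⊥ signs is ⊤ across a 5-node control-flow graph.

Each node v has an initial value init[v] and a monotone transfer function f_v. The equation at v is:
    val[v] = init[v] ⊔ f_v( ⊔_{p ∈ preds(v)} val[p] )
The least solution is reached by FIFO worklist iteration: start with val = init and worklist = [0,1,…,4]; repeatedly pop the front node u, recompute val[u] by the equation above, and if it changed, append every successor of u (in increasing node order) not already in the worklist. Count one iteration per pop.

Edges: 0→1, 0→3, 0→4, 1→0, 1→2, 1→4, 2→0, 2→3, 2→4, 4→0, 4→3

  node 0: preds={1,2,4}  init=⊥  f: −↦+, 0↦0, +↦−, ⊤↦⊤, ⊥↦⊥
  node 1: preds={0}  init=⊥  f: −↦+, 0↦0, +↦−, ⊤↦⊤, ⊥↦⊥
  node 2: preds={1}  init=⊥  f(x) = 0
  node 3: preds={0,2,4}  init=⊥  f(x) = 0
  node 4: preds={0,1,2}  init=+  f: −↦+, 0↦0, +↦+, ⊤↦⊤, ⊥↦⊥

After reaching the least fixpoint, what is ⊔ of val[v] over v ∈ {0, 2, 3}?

Trace (11 dequeues):
  [1] u=0 | in + | out − | prev ⊥ | push {}
  [2] u=1 | in − | out + | prev ⊥ | push {0}
  [3] u=2 | in + | out 0 | prev ⊥ | push {}
  [4] u=3 | in ⊤ | out 0 | prev ⊥ | push {}
  [5] u=4 | in ⊤ | out ⊤ | prev + | push {3}
  [6] u=0 | in ⊤ | out ⊤ | prev − | push {1,4}
  [7] u=3 | in ⊤ | out 0 | ==
  [8] u=1 | in ⊤ | out ⊤ | prev + | push {0,2}
  [9] u=4 | in ⊤ | out ⊤ | ==
  [10] u=0 | in ⊤ | out ⊤ | ==
  [11] u=2 | in ⊤ | out 0 | ==

Converged values:
  [0] ⊤
  [1] ⊤
  [2] 0
  [3] 0
  [4] ⊤

⊤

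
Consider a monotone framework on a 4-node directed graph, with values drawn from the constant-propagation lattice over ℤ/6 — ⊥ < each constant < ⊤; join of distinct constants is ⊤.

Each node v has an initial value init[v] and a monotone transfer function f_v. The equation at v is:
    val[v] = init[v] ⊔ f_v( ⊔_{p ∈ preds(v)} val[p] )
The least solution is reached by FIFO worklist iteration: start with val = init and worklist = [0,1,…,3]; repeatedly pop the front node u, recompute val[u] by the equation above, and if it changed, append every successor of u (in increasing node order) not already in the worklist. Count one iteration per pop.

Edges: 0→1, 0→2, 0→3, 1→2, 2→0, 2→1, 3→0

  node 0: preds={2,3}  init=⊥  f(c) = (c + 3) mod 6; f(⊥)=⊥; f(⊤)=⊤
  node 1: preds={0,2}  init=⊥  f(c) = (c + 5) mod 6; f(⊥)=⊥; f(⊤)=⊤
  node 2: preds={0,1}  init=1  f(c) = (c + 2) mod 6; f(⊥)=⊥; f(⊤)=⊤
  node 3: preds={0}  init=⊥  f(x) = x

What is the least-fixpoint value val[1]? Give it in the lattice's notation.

Trace (9 dequeues):
  [1] u=0 | in 1 | out 4 | prev ⊥ | push {}
  [2] u=1 | in ⊤ | out ⊤ | prev ⊥ | push {}
  [3] u=2 | in ⊤ | out ⊤ | prev 1 | push {0,1}
  [4] u=3 | in 4 | out 4 | prev ⊥ | push {}
  [5] u=0 | in ⊤ | out ⊤ | prev 4 | push {2,3}
  [6] u=1 | in ⊤ | out ⊤ | ==
  [7] u=2 | in ⊤ | out ⊤ | ==
  [8] u=3 | in ⊤ | out ⊤ | prev 4 | push {0}
  [9] u=0 | in ⊤ | out ⊤ | ==

Converged values:
  [0] ⊤
  [1] ⊤
  [2] ⊤
  [3] ⊤

⊤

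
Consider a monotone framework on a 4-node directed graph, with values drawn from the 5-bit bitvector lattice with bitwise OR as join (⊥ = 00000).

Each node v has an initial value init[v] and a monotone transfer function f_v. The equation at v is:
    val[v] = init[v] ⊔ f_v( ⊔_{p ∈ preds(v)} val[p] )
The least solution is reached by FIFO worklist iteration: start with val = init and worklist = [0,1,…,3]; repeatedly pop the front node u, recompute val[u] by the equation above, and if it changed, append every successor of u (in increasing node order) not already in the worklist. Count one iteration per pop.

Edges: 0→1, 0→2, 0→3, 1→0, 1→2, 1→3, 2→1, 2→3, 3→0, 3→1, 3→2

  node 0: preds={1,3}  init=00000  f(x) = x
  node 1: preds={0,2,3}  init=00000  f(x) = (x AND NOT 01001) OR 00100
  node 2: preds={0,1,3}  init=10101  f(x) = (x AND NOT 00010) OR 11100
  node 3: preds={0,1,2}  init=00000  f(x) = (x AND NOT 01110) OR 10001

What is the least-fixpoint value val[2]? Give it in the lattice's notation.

Worklist (8 pops):
  #1 pop 0: in=00000 → 00000 (no change)
  #2 pop 1: in=10101 → 10100 (was 00000); enqueue [0]
  #3 pop 2: in=10100 → 11101 (was 10101); enqueue [1]
  #4 pop 3: in=11101 → 10001 (was 00000); enqueue [2]
  #5 pop 0: in=10101 → 10101 (was 00000); enqueue [3]
  #6 pop 1: in=11101 → 10100 (no change)
  #7 pop 2: in=10101 → 11101 (no change)
  #8 pop 3: in=11101 → 10001 (no change)

Fixpoint:
  val[0] = 10101
  val[1] = 10100
  val[2] = 11101
  val[3] = 10001

11101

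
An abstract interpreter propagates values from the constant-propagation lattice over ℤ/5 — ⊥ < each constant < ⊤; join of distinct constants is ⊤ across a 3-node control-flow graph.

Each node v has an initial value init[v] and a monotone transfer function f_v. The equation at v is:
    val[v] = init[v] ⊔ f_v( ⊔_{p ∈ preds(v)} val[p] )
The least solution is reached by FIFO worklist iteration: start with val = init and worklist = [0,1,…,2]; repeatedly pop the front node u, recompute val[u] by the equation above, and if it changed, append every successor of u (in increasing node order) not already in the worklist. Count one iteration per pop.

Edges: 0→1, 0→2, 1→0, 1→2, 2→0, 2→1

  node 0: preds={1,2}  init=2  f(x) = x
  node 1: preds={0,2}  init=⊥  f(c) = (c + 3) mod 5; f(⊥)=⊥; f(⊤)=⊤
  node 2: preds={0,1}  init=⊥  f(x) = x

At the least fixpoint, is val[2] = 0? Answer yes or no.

Iteration log — 7 steps:
  step 1. node 0  ⊔preds=⊥  new=2  stable
  step 2. node 1  ⊔preds=2  new=0  old=⊥  +wl: 0
  step 3. node 2  ⊔preds=⊤  new=⊤  old=⊥  +wl: 1
  step 4. node 0  ⊔preds=⊤  new=⊤  old=2  +wl: 2
  step 5. node 1  ⊔preds=⊤  new=⊤  old=0  +wl: 0
  step 6. node 2  ⊔preds=⊤  new=⊤  stable
  step 7. node 0  ⊔preds=⊤  new=⊤  stable

Least fixpoint reached:
  node 0: ⊤
  node 1: ⊤
  node 2: ⊤

no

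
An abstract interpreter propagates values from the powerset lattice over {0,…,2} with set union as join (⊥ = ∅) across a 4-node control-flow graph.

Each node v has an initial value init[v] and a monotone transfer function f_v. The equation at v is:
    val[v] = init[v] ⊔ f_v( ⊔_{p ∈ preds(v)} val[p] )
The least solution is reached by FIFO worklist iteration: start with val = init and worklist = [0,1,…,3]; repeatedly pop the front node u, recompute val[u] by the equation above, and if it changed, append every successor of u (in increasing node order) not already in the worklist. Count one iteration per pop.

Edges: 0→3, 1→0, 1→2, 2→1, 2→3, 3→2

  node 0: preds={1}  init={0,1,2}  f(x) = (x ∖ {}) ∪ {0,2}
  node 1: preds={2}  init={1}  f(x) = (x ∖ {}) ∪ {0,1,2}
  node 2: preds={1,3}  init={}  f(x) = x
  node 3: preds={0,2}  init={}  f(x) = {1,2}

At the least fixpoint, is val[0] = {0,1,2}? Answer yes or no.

Trace (7 dequeues):
  [1] u=0 | in {1} | out {0,1,2} | ==
  [2] u=1 | in {} | out {0,1,2} | prev {1} | push {0}
  [3] u=2 | in {0,1,2} | out {0,1,2} | prev {} | push {1}
  [4] u=3 | in {0,1,2} | out {1,2} | prev {} | push {2}
  [5] u=0 | in {0,1,2} | out {0,1,2} | ==
  [6] u=1 | in {0,1,2} | out {0,1,2} | ==
  [7] u=2 | in {0,1,2} | out {0,1,2} | ==

Converged values:
  [0] {0,1,2}
  [1] {0,1,2}
  [2] {0,1,2}
  [3] {1,2}

yes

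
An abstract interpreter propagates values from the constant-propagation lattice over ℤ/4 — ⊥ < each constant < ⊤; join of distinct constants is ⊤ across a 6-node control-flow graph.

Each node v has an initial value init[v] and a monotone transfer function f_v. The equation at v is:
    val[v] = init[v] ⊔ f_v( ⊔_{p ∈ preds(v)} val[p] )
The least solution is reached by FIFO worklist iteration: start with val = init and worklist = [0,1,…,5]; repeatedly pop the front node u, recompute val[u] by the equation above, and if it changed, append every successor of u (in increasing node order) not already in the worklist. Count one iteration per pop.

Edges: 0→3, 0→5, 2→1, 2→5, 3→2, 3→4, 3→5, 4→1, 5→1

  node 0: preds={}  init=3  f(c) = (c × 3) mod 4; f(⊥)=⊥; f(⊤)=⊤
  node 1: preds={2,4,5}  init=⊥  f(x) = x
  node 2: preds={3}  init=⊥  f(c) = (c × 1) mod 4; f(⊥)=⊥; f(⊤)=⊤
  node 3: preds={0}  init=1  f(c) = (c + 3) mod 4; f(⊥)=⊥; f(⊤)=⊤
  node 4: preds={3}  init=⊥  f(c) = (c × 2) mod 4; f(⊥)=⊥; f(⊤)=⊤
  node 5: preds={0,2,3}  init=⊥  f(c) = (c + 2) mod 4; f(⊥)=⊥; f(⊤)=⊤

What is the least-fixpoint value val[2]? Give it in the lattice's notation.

Iteration log — 10 steps:
  step 1. node 0  ⊔preds=⊥  new=3  stable
  step 2. node 1  ⊔preds=⊥  new=⊥  stable
  step 3. node 2  ⊔preds=1  new=1  old=⊥  +wl: 1
  step 4. node 3  ⊔preds=3  new=⊤  old=1  +wl: 2
  step 5. node 4  ⊔preds=⊤  new=⊤  old=⊥  +wl: 
  step 6. node 5  ⊔preds=⊤  new=⊤  old=⊥  +wl: 
  step 7. node 1  ⊔preds=⊤  new=⊤  old=⊥  +wl: 
  step 8. node 2  ⊔preds=⊤  new=⊤  old=1  +wl: 1,5
  step 9. node 1  ⊔preds=⊤  new=⊤  stable
  step 10. node 5  ⊔preds=⊤  new=⊤  stable

Least fixpoint reached:
  node 0: 3
  node 1: ⊤
  node 2: ⊤
  node 3: ⊤
  node 4: ⊤
  node 5: ⊤

⊤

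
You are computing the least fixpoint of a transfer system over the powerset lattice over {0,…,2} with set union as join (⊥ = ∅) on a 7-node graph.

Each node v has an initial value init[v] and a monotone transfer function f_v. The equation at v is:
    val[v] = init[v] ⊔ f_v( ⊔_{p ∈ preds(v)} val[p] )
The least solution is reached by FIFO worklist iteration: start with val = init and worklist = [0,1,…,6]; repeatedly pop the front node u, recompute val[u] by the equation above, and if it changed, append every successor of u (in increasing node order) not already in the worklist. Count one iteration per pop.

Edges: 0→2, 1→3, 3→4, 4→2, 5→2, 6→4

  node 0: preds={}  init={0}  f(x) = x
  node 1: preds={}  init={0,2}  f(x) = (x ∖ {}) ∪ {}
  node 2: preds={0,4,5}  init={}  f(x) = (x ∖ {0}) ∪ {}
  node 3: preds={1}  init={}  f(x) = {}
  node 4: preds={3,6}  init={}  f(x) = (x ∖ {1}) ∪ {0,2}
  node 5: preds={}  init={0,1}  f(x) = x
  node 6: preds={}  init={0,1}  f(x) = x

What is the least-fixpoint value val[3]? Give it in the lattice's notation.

Trace (8 dequeues):
  [1] u=0 | in {} | out {0} | ==
  [2] u=1 | in {} | out {0,2} | ==
  [3] u=2 | in {0,1} | out {1} | prev {} | push {}
  [4] u=3 | in {0,2} | out {} | ==
  [5] u=4 | in {0,1} | out {0,2} | prev {} | push {2}
  [6] u=5 | in {} | out {0,1} | ==
  [7] u=6 | in {} | out {0,1} | ==
  [8] u=2 | in {0,1,2} | out {1,2} | prev {1} | push {}

Converged values:
  [0] {0}
  [1] {0,2}
  [2] {1,2}
  [3] {}
  [4] {0,2}
  [5] {0,1}
  [6] {0,1}

{}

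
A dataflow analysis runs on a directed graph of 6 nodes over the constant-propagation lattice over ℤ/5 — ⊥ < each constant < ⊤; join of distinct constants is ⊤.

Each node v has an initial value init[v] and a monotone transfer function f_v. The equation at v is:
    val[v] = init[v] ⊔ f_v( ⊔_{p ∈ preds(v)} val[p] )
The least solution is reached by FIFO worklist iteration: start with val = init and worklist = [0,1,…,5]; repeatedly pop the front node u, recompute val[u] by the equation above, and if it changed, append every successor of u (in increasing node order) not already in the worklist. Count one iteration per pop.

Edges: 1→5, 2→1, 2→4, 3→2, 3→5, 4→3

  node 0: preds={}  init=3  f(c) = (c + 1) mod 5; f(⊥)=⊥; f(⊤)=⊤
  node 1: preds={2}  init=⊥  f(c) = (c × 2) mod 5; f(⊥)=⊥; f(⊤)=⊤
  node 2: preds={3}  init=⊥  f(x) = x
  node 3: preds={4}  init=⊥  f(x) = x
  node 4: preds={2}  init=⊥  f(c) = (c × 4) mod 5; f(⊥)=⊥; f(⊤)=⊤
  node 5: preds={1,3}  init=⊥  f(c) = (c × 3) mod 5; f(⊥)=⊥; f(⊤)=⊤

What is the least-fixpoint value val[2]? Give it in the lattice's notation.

Worklist (6 pops):
  #1 pop 0: in=⊥ → 3 (no change)
  #2 pop 1: in=⊥ → ⊥ (no change)
  #3 pop 2: in=⊥ → ⊥ (no change)
  #4 pop 3: in=⊥ → ⊥ (no change)
  #5 pop 4: in=⊥ → ⊥ (no change)
  #6 pop 5: in=⊥ → ⊥ (no change)

Fixpoint:
  val[0] = 3
  val[1] = ⊥
  val[2] = ⊥
  val[3] = ⊥
  val[4] = ⊥
  val[5] = ⊥

⊥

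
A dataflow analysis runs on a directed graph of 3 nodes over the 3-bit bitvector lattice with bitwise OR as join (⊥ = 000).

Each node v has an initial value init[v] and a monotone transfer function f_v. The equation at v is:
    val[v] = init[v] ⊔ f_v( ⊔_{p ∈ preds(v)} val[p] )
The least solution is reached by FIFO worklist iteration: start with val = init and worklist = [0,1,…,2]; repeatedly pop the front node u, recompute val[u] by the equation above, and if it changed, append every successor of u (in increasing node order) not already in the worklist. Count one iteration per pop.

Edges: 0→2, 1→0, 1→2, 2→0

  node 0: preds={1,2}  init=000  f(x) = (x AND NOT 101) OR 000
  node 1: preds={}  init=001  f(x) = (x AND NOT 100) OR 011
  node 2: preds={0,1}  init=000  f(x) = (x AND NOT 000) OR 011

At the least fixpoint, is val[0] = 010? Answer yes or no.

Iteration log — 5 steps:
  step 1. node 0  ⊔preds=001  new=000  stable
  step 2. node 1  ⊔preds=000  new=011  old=001  +wl: 0
  step 3. node 2  ⊔preds=011  new=011  old=000  +wl: 
  step 4. node 0  ⊔preds=011  new=010  old=000  +wl: 2
  step 5. node 2  ⊔preds=011  new=011  stable

Least fixpoint reached:
  node 0: 010
  node 1: 011
  node 2: 011

yes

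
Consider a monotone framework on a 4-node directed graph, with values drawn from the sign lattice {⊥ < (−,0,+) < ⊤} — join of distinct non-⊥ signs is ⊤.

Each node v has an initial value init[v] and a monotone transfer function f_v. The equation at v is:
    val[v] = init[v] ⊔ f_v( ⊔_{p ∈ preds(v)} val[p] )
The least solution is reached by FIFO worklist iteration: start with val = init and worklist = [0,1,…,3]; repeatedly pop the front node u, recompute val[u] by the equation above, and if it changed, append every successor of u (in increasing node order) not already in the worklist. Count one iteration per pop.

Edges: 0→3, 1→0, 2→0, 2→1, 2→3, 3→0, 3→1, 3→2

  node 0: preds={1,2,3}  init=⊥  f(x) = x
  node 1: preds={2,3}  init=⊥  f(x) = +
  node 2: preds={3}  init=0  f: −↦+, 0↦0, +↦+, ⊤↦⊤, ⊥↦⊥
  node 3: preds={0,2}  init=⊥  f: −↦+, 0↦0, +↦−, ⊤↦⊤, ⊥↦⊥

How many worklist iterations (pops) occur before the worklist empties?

14

Iteration log — 14 steps:
  step 1. node 0  ⊔preds=0  new=0  old=⊥  +wl: 
  step 2. node 1  ⊔preds=0  new=+  old=⊥  +wl: 0
  step 3. node 2  ⊔preds=⊥  new=0  stable
  step 4. node 3  ⊔preds=0  new=0  old=⊥  +wl: 1,2
  step 5. node 0  ⊔preds=⊤  new=⊤  old=0  +wl: 3
  step 6. node 1  ⊔preds=0  new=+  stable
  step 7. node 2  ⊔preds=0  new=0  stable
  step 8. node 3  ⊔preds=⊤  new=⊤  old=0  +wl: 0,1,2
  step 9. node 0  ⊔preds=⊤  new=⊤  stable
  step 10. node 1  ⊔preds=⊤  new=+  stable
  step 11. node 2  ⊔preds=⊤  new=⊤  old=0  +wl: 0,1,3
  step 12. node 0  ⊔preds=⊤  new=⊤  stable
  step 13. node 1  ⊔preds=⊤  new=+  stable
  step 14. node 3  ⊔preds=⊤  new=⊤  stable

Least fixpoint reached:
  node 0: ⊤
  node 1: +
  node 2: ⊤
  node 3: ⊤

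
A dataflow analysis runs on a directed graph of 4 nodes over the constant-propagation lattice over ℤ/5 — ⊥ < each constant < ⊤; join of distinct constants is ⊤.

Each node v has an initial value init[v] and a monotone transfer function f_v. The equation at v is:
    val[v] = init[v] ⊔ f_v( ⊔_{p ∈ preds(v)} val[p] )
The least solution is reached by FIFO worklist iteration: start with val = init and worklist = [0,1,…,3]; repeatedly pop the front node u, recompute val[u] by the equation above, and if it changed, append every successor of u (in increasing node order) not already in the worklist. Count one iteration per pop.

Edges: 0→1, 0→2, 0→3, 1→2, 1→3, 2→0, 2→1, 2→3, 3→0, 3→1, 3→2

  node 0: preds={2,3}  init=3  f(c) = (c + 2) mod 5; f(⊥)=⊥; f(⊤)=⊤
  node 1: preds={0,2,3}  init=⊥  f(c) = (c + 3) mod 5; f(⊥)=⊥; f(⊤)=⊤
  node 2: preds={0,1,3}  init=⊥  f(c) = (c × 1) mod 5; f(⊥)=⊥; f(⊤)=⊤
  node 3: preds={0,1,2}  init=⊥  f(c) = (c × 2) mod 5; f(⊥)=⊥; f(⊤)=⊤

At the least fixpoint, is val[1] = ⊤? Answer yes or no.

yes

Iteration log — 8 steps:
  step 1. node 0  ⊔preds=⊥  new=3  stable
  step 2. node 1  ⊔preds=3  new=1  old=⊥  +wl: 
  step 3. node 2  ⊔preds=⊤  new=⊤  old=⊥  +wl: 0,1
  step 4. node 3  ⊔preds=⊤  new=⊤  old=⊥  +wl: 2
  step 5. node 0  ⊔preds=⊤  new=⊤  old=3  +wl: 3
  step 6. node 1  ⊔preds=⊤  new=⊤  old=1  +wl: 
  step 7. node 2  ⊔preds=⊤  new=⊤  stable
  step 8. node 3  ⊔preds=⊤  new=⊤  stable

Least fixpoint reached:
  node 0: ⊤
  node 1: ⊤
  node 2: ⊤
  node 3: ⊤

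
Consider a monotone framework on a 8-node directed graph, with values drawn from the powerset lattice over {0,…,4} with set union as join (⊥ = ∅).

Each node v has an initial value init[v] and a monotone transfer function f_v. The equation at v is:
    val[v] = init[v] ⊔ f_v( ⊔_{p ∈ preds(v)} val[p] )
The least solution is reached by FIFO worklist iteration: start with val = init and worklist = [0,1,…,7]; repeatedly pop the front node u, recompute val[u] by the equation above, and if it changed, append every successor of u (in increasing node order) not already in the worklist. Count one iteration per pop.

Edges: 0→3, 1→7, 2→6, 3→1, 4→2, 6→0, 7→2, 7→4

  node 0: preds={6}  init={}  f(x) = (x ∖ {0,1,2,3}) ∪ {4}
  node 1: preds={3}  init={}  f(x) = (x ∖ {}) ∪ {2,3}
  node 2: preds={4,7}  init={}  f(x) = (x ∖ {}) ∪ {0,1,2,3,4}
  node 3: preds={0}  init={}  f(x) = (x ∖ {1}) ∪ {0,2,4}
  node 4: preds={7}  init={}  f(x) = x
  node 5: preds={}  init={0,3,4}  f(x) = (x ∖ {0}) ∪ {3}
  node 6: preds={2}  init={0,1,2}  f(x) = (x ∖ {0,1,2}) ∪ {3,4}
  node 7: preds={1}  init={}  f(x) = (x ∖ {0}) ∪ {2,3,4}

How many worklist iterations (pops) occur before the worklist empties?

Trace (14 dequeues):
  [1] u=0 | in {0,1,2} | out {4} | prev {} | push {}
  [2] u=1 | in {} | out {2,3} | prev {} | push {}
  [3] u=2 | in {} | out {0,1,2,3,4} | prev {} | push {}
  [4] u=3 | in {4} | out {0,2,4} | prev {} | push {1}
  [5] u=4 | in {} | out {} | ==
  [6] u=5 | in {} | out {0,3,4} | ==
  [7] u=6 | in {0,1,2,3,4} | out {0,1,2,3,4} | prev {0,1,2} | push {0}
  [8] u=7 | in {2,3} | out {2,3,4} | prev {} | push {2,4}
  [9] u=1 | in {0,2,4} | out {0,2,3,4} | prev {2,3} | push {7}
  [10] u=0 | in {0,1,2,3,4} | out {4} | ==
  [11] u=2 | in {2,3,4} | out {0,1,2,3,4} | ==
  [12] u=4 | in {2,3,4} | out {2,3,4} | prev {} | push {2}
  [13] u=7 | in {0,2,3,4} | out {2,3,4} | ==
  [14] u=2 | in {2,3,4} | out {0,1,2,3,4} | ==

Converged values:
  [0] {4}
  [1] {0,2,3,4}
  [2] {0,1,2,3,4}
  [3] {0,2,4}
  [4] {2,3,4}
  [5] {0,3,4}
  [6] {0,1,2,3,4}
  [7] {2,3,4}

14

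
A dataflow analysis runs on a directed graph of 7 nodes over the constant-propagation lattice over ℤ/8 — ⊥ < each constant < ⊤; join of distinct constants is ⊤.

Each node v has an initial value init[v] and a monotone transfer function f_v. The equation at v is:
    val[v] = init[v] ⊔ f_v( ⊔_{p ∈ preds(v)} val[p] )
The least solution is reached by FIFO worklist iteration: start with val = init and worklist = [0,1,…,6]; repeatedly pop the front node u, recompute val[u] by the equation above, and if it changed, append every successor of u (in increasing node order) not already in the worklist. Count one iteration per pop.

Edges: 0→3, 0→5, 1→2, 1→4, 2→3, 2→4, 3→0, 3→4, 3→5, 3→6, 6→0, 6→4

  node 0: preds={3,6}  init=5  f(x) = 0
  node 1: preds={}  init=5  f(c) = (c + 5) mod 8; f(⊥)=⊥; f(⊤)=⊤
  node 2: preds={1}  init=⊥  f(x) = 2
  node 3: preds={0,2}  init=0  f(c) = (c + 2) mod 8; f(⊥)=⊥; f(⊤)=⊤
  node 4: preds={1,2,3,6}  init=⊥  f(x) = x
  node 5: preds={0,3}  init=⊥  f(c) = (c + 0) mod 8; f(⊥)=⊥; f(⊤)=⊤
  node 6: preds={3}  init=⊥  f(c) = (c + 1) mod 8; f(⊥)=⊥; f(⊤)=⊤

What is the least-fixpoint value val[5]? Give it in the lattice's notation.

Trace (9 dequeues):
  [1] u=0 | in 0 | out ⊤ | prev 5 | push {}
  [2] u=1 | in ⊥ | out 5 | ==
  [3] u=2 | in 5 | out 2 | prev ⊥ | push {}
  [4] u=3 | in ⊤ | out ⊤ | prev 0 | push {0}
  [5] u=4 | in ⊤ | out ⊤ | prev ⊥ | push {}
  [6] u=5 | in ⊤ | out ⊤ | prev ⊥ | push {}
  [7] u=6 | in ⊤ | out ⊤ | prev ⊥ | push {4}
  [8] u=0 | in ⊤ | out ⊤ | ==
  [9] u=4 | in ⊤ | out ⊤ | ==

Converged values:
  [0] ⊤
  [1] 5
  [2] 2
  [3] ⊤
  [4] ⊤
  [5] ⊤
  [6] ⊤

⊤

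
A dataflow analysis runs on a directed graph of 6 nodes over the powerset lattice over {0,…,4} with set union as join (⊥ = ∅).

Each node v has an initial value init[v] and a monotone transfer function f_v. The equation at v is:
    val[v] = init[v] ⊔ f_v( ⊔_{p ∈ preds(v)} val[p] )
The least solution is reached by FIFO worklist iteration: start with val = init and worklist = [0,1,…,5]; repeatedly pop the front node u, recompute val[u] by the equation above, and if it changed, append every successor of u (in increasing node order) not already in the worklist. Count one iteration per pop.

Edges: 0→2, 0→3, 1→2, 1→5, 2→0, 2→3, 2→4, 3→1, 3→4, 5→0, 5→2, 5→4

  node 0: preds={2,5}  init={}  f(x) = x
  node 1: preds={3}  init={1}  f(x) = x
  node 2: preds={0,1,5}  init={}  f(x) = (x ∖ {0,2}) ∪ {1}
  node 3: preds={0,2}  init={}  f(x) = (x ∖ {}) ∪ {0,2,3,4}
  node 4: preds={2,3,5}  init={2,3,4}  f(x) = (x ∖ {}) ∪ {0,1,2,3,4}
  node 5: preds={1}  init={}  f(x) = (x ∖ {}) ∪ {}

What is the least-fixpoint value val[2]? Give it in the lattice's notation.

Iteration log — 16 steps:
  step 1. node 0  ⊔preds={}  new={}  stable
  step 2. node 1  ⊔preds={}  new={1}  stable
  step 3. node 2  ⊔preds={1}  new={1}  old={}  +wl: 0
  step 4. node 3  ⊔preds={1}  new={0,1,2,3,4}  old={}  +wl: 1
  step 5. node 4  ⊔preds={0,1,2,3,4}  new={0,1,2,3,4}  old={2,3,4}  +wl: 
  step 6. node 5  ⊔preds={1}  new={1}  old={}  +wl: 2,4
  step 7. node 0  ⊔preds={1}  new={1}  old={}  +wl: 3
  step 8. node 1  ⊔preds={0,1,2,3,4}  new={0,1,2,3,4}  old={1}  +wl: 5
  step 9. node 2  ⊔preds={0,1,2,3,4}  new={1,3,4}  old={1}  +wl: 0
  step 10. node 4  ⊔preds={0,1,2,3,4}  new={0,1,2,3,4}  stable
  step 11. node 3  ⊔preds={1,3,4}  new={0,1,2,3,4}  stable
  step 12. node 5  ⊔preds={0,1,2,3,4}  new={0,1,2,3,4}  old={1}  +wl: 2,4
  step 13. node 0  ⊔preds={0,1,2,3,4}  new={0,1,2,3,4}  old={1}  +wl: 3
  step 14. node 2  ⊔preds={0,1,2,3,4}  new={1,3,4}  stable
  step 15. node 4  ⊔preds={0,1,2,3,4}  new={0,1,2,3,4}  stable
  step 16. node 3  ⊔preds={0,1,2,3,4}  new={0,1,2,3,4}  stable

Least fixpoint reached:
  node 0: {0,1,2,3,4}
  node 1: {0,1,2,3,4}
  node 2: {1,3,4}
  node 3: {0,1,2,3,4}
  node 4: {0,1,2,3,4}
  node 5: {0,1,2,3,4}

{1,3,4}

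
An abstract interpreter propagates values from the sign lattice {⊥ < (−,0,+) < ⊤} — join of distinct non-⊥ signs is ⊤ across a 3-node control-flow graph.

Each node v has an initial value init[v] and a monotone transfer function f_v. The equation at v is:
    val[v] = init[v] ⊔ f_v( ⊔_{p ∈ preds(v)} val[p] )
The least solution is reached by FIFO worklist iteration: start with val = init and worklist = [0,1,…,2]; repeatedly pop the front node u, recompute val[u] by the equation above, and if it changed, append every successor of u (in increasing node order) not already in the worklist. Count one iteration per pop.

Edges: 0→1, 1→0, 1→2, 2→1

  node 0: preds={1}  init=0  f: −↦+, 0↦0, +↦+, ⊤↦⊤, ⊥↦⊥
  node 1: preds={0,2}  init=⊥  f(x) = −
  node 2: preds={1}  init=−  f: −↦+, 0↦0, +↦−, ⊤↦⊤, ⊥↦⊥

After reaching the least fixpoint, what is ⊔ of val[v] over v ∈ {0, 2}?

⊤

Iteration log — 5 steps:
  step 1. node 0  ⊔preds=⊥  new=0  stable
  step 2. node 1  ⊔preds=⊤  new=−  old=⊥  +wl: 0
  step 3. node 2  ⊔preds=−  new=⊤  old=−  +wl: 1
  step 4. node 0  ⊔preds=−  new=⊤  old=0  +wl: 
  step 5. node 1  ⊔preds=⊤  new=−  stable

Least fixpoint reached:
  node 0: ⊤
  node 1: −
  node 2: ⊤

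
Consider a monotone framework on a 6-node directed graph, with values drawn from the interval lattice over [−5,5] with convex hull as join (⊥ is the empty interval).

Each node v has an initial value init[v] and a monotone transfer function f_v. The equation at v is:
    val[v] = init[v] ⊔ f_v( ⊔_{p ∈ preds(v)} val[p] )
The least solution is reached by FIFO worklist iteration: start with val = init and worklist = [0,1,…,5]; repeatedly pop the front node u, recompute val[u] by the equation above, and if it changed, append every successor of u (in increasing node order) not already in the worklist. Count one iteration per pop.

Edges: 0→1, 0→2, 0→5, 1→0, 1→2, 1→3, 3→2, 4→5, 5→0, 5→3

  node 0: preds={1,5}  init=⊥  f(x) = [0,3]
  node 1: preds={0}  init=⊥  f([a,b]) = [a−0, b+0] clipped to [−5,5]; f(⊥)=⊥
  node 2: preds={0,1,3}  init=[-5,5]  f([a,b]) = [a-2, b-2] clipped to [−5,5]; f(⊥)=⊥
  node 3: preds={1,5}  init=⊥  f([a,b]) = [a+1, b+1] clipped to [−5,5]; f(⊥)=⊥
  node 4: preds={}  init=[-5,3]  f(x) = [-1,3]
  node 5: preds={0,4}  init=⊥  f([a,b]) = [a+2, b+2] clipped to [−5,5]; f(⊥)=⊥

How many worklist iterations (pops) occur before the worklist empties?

Iteration log — 10 steps:
  step 1. node 0  ⊔preds=⊥  new=[0,3]  old=⊥  +wl: 
  step 2. node 1  ⊔preds=[0,3]  new=[0,3]  old=⊥  +wl: 0
  step 3. node 2  ⊔preds=[0,3]  new=[-5,5]  stable
  step 4. node 3  ⊔preds=[0,3]  new=[1,4]  old=⊥  +wl: 2
  step 5. node 4  ⊔preds=⊥  new=[-5,3]  stable
  step 6. node 5  ⊔preds=[-5,3]  new=[-3,5]  old=⊥  +wl: 3
  step 7. node 0  ⊔preds=[-3,5]  new=[0,3]  stable
  step 8. node 2  ⊔preds=[0,4]  new=[-5,5]  stable
  step 9. node 3  ⊔preds=[-3,5]  new=[-2,5]  old=[1,4]  +wl: 2
  step 10. node 2  ⊔preds=[-2,5]  new=[-5,5]  stable

Least fixpoint reached:
  node 0: [0,3]
  node 1: [0,3]
  node 2: [-5,5]
  node 3: [-2,5]
  node 4: [-5,3]
  node 5: [-3,5]

10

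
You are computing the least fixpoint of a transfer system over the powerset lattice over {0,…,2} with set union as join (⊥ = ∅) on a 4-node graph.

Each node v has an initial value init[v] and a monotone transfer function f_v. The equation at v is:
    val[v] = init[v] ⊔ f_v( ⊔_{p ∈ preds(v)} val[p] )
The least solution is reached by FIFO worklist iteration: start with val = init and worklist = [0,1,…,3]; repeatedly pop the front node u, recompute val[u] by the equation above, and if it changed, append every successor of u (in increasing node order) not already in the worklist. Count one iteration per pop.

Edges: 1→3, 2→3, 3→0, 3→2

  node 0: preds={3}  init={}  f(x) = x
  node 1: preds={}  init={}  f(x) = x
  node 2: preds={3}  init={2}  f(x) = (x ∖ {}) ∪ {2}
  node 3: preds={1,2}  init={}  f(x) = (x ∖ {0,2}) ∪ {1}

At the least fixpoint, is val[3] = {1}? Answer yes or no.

Iteration log — 7 steps:
  step 1. node 0  ⊔preds={}  new={}  stable
  step 2. node 1  ⊔preds={}  new={}  stable
  step 3. node 2  ⊔preds={}  new={2}  stable
  step 4. node 3  ⊔preds={2}  new={1}  old={}  +wl: 0,2
  step 5. node 0  ⊔preds={1}  new={1}  old={}  +wl: 
  step 6. node 2  ⊔preds={1}  new={1,2}  old={2}  +wl: 3
  step 7. node 3  ⊔preds={1,2}  new={1}  stable

Least fixpoint reached:
  node 0: {1}
  node 1: {}
  node 2: {1,2}
  node 3: {1}

yes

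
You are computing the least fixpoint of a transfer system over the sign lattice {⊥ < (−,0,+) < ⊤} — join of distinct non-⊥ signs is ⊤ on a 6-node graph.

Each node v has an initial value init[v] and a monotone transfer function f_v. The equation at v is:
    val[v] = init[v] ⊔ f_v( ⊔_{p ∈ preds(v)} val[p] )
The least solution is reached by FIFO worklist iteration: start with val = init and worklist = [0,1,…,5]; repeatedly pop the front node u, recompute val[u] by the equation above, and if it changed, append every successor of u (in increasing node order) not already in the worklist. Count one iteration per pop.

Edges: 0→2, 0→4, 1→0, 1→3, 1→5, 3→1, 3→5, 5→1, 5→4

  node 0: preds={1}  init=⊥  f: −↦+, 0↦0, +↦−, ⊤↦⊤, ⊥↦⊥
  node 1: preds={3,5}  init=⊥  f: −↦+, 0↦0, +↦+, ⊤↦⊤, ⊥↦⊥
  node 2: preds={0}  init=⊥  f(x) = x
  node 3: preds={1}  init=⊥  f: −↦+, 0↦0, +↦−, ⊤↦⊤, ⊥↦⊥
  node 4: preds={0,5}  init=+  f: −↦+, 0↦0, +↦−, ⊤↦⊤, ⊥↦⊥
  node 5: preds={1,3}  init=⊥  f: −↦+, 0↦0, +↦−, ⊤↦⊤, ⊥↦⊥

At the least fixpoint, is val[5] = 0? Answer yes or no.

Trace (6 dequeues):
  [1] u=0 | in ⊥ | out ⊥ | ==
  [2] u=1 | in ⊥ | out ⊥ | ==
  [3] u=2 | in ⊥ | out ⊥ | ==
  [4] u=3 | in ⊥ | out ⊥ | ==
  [5] u=4 | in ⊥ | out + | ==
  [6] u=5 | in ⊥ | out ⊥ | ==

Converged values:
  [0] ⊥
  [1] ⊥
  [2] ⊥
  [3] ⊥
  [4] +
  [5] ⊥

no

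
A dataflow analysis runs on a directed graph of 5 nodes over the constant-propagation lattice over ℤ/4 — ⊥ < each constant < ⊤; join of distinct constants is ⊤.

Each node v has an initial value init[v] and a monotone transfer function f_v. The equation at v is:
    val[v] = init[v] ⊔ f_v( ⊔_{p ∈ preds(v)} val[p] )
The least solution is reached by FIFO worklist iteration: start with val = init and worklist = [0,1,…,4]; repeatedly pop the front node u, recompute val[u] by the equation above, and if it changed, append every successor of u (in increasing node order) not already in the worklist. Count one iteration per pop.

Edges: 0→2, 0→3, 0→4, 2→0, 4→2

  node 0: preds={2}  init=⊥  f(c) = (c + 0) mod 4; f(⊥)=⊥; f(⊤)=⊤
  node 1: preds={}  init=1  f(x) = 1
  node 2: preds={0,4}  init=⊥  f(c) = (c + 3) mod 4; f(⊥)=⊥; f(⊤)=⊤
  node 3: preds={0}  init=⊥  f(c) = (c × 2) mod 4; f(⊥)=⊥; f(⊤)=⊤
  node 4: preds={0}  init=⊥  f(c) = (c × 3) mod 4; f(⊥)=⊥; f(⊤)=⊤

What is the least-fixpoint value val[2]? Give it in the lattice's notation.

⊥

Iteration log — 5 steps:
  step 1. node 0  ⊔preds=⊥  new=⊥  stable
  step 2. node 1  ⊔preds=⊥  new=1  stable
  step 3. node 2  ⊔preds=⊥  new=⊥  stable
  step 4. node 3  ⊔preds=⊥  new=⊥  stable
  step 5. node 4  ⊔preds=⊥  new=⊥  stable

Least fixpoint reached:
  node 0: ⊥
  node 1: 1
  node 2: ⊥
  node 3: ⊥
  node 4: ⊥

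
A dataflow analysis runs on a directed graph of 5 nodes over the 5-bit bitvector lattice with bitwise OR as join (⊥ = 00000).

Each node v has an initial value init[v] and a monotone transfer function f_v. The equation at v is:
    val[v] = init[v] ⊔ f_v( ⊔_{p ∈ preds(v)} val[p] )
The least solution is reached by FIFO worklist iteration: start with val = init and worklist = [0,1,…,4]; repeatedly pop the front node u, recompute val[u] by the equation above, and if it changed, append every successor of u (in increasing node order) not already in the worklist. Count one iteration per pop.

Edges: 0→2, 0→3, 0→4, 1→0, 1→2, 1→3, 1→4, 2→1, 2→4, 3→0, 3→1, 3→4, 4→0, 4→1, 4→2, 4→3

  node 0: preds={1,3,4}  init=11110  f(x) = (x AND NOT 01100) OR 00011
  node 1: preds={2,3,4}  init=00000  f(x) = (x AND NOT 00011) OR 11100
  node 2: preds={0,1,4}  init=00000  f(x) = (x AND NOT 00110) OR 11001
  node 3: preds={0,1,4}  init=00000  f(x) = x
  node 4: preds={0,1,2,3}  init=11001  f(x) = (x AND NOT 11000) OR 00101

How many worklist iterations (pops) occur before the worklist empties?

Iteration log — 9 steps:
  step 1. node 0  ⊔preds=11001  new=11111  old=11110  +wl: 
  step 2. node 1  ⊔preds=11001  new=11100  old=00000  +wl: 0
  step 3. node 2  ⊔preds=11111  new=11001  old=00000  +wl: 1
  step 4. node 3  ⊔preds=11111  new=11111  old=00000  +wl: 
  step 5. node 4  ⊔preds=11111  new=11111  old=11001  +wl: 2,3
  step 6. node 0  ⊔preds=11111  new=11111  stable
  step 7. node 1  ⊔preds=11111  new=11100  stable
  step 8. node 2  ⊔preds=11111  new=11001  stable
  step 9. node 3  ⊔preds=11111  new=11111  stable

Least fixpoint reached:
  node 0: 11111
  node 1: 11100
  node 2: 11001
  node 3: 11111
  node 4: 11111

9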